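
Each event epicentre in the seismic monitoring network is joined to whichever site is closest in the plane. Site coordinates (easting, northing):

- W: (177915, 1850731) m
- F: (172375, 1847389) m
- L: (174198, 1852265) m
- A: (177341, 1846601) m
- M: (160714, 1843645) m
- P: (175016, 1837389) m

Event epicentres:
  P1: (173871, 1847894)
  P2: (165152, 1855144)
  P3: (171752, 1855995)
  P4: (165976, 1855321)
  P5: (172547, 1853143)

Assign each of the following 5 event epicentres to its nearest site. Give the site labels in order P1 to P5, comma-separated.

F, L, L, L, L

P1 → F (d²=2493041.00)
P2 → L (d²=90118757.00)
P3 → L (d²=19895816.00)
P4 → L (d²=76940420.00)
P5 → L (d²=3496685.00)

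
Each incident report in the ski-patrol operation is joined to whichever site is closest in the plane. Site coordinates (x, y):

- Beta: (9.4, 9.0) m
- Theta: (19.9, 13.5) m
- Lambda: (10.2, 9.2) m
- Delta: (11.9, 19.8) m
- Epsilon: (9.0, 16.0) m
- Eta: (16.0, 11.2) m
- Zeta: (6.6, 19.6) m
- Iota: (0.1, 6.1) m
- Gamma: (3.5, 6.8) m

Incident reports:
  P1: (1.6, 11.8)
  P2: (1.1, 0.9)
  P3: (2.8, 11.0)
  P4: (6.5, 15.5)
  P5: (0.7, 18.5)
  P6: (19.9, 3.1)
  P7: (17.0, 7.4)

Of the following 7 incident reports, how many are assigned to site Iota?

P1 → Gamma
P2 → Iota
P3 → Gamma
P4 → Epsilon
P5 → Zeta
P6 → Eta
P7 → Eta
1 of the 7 goes to Iota.

1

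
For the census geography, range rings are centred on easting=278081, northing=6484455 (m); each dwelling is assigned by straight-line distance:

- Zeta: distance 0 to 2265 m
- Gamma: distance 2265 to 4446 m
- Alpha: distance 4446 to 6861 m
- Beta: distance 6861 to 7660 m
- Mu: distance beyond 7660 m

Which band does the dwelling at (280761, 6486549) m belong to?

Gamma

Distance = √((280761−278081)² + (6486549−6484455)²) = √(7182400.000 + 4384836.000) = 3401.064 m.
2265 ≤ 3401.064 < 4446 → Gamma.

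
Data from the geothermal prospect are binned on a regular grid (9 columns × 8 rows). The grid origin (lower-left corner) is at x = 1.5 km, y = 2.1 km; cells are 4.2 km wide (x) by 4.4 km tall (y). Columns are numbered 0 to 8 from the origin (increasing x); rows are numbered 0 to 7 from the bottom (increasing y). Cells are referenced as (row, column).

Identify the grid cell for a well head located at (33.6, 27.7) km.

Column index: ⌊(33.6 − 1.5) / 4.2⌋ = ⌊7.643⌋ = 7
Row offset from origin: ⌊(27.7 − 2.1) / 4.4⌋ = ⌊5.818⌋ = 5 → row 5

(5, 7)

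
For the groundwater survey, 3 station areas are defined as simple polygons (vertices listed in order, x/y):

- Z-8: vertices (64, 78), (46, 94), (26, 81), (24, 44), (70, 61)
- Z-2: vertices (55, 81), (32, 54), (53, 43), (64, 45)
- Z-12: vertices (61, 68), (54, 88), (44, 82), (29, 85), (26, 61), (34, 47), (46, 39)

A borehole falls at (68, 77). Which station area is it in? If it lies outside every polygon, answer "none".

Cast a ray rightward from (68, 77). For each polygon, the edges (by vertex number in listed order) whose endpoints lie on opposite sides of y = 77, where each meets that height, and whether that is right or left of the point:
Z-8: 3–4 at x≈25.8 (left), 5–1 at x≈64.4 (left) → 0 crossings.
Z-2: 1–2 at x≈51.6 (left), 4–1 at x≈56.0 (left) → 0 crossings.
Z-12: 1–2 at x≈57.9 (left), 4–5 at x≈28.0 (left) → 0 crossings.
All counts are even, so the point lies outside every listed polygon.

none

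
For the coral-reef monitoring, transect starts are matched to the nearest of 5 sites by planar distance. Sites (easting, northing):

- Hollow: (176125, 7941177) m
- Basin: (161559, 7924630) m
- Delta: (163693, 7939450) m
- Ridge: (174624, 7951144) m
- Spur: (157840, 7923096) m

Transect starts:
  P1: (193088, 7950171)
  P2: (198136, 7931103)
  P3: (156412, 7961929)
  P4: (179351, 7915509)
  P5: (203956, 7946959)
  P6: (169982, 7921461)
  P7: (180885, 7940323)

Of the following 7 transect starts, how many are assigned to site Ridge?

P1 → Ridge
P2 → Hollow
P3 → Ridge
P4 → Basin
P5 → Hollow
P6 → Basin
P7 → Hollow
2 of the 7 go to Ridge.

2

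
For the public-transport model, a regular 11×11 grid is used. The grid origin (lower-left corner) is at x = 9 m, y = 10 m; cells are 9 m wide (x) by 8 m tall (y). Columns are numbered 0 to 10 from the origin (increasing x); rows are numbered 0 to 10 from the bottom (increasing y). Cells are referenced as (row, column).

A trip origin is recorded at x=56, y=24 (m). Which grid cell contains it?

(1, 5)

Column index: ⌊(56 − 9) / 9⌋ = ⌊5.222⌋ = 5
Row offset from origin: ⌊(24 − 10) / 8⌋ = ⌊1.750⌋ = 1 → row 1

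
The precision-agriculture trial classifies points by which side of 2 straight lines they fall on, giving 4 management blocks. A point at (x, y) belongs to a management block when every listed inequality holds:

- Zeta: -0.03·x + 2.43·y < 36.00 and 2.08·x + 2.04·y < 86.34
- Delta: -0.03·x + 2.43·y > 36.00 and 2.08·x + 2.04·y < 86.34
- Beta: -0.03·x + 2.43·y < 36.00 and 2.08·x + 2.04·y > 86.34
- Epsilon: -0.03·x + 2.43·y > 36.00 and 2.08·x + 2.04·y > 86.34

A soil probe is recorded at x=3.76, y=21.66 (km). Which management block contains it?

Delta

-0.03·3.76 + 2.43·21.66 = 52.521, which is > 36.00
2.08·3.76 + 2.04·21.66 = 52.007, which is < 86.34
This sign pattern matches Delta.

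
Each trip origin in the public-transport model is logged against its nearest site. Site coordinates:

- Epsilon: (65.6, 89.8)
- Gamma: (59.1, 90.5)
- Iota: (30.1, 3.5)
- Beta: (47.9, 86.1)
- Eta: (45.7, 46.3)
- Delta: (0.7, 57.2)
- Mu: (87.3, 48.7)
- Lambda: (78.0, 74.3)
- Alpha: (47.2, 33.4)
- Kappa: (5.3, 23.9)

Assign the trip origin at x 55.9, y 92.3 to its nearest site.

Gamma

Squared distances to each site:
Epsilon: 100.340; Gamma: 13.480; Iota: 8551.080; Beta: 102.440; Eta: 2220.040; Delta: 4279.050; Mu: 2886.920; Lambda: 812.410; Alpha: 3544.900; Kappa: 7238.920.
Minimum at Gamma.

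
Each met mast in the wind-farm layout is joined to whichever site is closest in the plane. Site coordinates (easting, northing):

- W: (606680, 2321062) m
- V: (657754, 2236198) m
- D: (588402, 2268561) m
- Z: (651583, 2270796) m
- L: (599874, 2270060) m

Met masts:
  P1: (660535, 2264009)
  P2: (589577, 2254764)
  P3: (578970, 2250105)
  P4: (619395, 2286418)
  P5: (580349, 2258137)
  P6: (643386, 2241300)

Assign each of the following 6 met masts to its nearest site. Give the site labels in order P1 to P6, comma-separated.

Z, D, D, L, D, V

P1 → Z (d²=126201673.00)
P2 → D (d²=191737834.00)
P3 → D (d²=429586560.00)
P4 → L (d²=648653605.00)
P5 → D (d²=173510585.00)
P6 → V (d²=232469828.00)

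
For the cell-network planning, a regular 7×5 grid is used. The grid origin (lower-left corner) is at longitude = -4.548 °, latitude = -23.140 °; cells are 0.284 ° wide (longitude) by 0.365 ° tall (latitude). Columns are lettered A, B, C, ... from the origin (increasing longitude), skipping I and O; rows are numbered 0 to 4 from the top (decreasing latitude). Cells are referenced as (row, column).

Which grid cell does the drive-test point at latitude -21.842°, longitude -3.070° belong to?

(1, F)

Column index: ⌊(-3.070 − -4.548) / 0.284⌋ = ⌊5.204⌋ = 5 → column F
Row offset from origin: ⌊(-21.842 − -23.140) / 0.365⌋ = ⌊3.556⌋ = 3 → row 1 (counted from top)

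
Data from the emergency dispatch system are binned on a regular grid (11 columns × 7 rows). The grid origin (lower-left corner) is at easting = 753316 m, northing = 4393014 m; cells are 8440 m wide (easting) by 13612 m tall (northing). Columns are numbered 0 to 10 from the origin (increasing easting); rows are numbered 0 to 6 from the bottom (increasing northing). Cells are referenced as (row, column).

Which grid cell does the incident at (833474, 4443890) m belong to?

(3, 9)

Column index: ⌊(833474 − 753316) / 8440⌋ = ⌊9.497⌋ = 9
Row offset from origin: ⌊(4443890 − 4393014) / 13612⌋ = ⌊3.738⌋ = 3 → row 3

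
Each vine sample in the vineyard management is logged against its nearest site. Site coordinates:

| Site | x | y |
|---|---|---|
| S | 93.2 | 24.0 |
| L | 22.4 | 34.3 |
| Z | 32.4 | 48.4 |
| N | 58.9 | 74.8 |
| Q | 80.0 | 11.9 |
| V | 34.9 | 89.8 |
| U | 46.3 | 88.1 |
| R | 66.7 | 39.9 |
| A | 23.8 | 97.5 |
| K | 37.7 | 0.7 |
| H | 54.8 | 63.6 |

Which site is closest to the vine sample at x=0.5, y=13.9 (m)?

Squared distances to each site:
S: 8695.300; L: 895.770; Z: 2207.860; N: 7119.370; Q: 6324.250; V: 6944.170; U: 7603.280; R: 5058.440; A: 7531.850; K: 1558.080; H: 5418.580.
Minimum at L.

L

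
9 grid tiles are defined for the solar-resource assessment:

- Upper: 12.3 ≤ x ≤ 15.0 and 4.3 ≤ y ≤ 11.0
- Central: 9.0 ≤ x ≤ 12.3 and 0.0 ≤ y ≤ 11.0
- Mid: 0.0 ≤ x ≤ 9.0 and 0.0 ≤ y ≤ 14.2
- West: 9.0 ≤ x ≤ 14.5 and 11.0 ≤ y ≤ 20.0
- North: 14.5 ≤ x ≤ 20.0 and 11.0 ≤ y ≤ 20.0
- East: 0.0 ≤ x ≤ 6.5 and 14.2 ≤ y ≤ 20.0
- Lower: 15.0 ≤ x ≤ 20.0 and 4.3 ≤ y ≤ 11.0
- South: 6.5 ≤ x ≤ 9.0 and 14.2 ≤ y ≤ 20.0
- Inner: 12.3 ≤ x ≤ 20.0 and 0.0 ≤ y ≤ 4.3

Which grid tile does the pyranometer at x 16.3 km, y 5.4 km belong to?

The point has x = 16.3 and y = 5.4.
Only Lower satisfies 15.0 ≤ x ≤ 20.0 and 4.3 ≤ y ≤ 11.0.

Lower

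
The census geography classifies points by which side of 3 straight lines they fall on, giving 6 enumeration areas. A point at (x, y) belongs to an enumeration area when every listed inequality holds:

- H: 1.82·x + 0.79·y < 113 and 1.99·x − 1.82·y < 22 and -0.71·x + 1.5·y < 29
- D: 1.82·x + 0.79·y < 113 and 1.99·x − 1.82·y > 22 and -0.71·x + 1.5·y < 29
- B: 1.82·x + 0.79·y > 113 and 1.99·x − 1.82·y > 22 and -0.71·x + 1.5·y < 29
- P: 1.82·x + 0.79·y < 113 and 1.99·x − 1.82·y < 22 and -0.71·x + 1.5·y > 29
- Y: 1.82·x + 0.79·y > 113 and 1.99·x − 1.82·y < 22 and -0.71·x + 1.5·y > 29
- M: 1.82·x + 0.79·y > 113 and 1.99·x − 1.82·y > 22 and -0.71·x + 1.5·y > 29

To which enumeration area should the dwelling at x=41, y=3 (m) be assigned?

D

1.82·41 + 0.79·3 = 76.990, which is < 113
1.99·41 − 1.82·3 = 76.130, which is > 22
-0.71·41 + 1.5·3 = -24.610, which is < 29
This sign pattern matches D.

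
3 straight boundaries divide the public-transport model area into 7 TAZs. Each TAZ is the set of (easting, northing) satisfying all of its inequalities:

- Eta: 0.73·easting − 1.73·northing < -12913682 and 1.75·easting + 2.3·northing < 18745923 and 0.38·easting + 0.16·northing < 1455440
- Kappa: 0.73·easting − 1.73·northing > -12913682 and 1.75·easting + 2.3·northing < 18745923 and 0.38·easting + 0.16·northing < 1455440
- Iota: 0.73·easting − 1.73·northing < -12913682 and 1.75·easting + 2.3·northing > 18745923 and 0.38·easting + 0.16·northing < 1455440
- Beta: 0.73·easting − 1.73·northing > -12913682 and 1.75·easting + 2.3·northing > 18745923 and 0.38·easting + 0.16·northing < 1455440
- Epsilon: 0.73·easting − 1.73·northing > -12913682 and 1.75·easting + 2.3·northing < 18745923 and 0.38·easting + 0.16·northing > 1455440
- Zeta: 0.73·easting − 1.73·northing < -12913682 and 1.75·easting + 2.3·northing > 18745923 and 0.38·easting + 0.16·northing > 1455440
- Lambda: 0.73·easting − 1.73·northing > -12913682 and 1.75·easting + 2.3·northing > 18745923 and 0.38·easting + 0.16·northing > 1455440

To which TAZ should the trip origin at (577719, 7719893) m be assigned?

0.73·577719 − 1.73·7719893 = -12933680.020, which is < -12913682
1.75·577719 + 2.3·7719893 = 18766762.150, which is > 18745923
0.38·577719 + 0.16·7719893 = 1454716.100, which is < 1455440
This sign pattern matches Iota.

Iota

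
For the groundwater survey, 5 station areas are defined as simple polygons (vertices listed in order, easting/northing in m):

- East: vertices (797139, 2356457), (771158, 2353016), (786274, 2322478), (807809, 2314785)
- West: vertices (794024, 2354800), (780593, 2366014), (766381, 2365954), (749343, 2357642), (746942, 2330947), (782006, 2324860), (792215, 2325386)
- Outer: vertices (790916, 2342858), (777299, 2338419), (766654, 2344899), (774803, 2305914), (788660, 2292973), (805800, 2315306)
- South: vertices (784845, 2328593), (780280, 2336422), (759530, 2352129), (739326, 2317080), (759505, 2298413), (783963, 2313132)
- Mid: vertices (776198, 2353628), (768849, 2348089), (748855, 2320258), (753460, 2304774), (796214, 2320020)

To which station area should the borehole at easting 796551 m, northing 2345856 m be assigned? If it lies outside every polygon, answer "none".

Cast a ray rightward from (796551, 2345856). For each polygon, the edges (by vertex number in listed order) whose endpoints lie on opposite sides of northing = 2345856, where each meets that height, and whether that is right or left of the point:
East: 2–3 at easting≈774702.1 (left), 4–1 at easting≈799853.4 (right) → 1 crossing.
West: 4–5 at easting≈748282.9 (left), 7–1 at easting≈793473.9 (left) → 0 crossings.
Outer: no edge straddles that height → 0 crossings.
South: 2–3 at easting≈767817.1 (left), 3–4 at easting≈755913.9 (left) → 0 crossings.
Mid: 2–3 at easting≈767244.8 (left), 5–1 at easting≈780826.8 (left) → 0 crossings.
Only East has an odd count, so the point is inside East.

East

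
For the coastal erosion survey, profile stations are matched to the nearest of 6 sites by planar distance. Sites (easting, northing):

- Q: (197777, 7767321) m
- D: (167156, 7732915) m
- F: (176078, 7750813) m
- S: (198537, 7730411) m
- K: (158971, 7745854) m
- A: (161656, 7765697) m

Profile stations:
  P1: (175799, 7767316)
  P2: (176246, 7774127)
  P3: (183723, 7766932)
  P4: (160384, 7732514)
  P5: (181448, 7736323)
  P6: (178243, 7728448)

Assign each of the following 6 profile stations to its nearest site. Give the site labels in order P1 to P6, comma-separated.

P1 → A (d²=202645610.00)
P2 → A (d²=283933000.00)
P3 → Q (d²=197666237.00)
P4 → D (d²=46020785.00)
P5 → D (d²=215875728.00)
P6 → D (d²=142875658.00)

A, A, Q, D, D, D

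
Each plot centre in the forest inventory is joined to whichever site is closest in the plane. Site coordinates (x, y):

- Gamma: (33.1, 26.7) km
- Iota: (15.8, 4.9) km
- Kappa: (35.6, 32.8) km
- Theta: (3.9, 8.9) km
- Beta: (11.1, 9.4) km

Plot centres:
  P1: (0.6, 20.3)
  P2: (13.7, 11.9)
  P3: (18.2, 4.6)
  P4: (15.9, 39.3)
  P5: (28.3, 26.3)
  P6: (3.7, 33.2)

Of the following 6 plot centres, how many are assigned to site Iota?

P1 → Theta
P2 → Beta
P3 → Iota
P4 → Kappa
P5 → Gamma
P6 → Theta
1 of the 6 goes to Iota.

1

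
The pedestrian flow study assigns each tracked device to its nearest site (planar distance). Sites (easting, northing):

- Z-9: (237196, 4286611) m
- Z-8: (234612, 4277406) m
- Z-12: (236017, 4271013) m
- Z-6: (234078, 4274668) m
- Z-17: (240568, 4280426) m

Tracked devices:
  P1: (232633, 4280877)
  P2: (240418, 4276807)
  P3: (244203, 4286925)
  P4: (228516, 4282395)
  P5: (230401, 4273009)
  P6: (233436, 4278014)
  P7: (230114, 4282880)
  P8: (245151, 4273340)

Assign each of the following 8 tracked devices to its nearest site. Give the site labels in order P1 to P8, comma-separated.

Z-8, Z-17, Z-9, Z-8, Z-6, Z-8, Z-8, Z-17

P1 → Z-8 (d²=15964282.00)
P2 → Z-17 (d²=13119661.00)
P3 → Z-9 (d²=49196645.00)
P4 → Z-8 (d²=62051337.00)
P5 → Z-6 (d²=16272610.00)
P6 → Z-8 (d²=1752640.00)
P7 → Z-8 (d²=50196680.00)
P8 → Z-17 (d²=71215285.00)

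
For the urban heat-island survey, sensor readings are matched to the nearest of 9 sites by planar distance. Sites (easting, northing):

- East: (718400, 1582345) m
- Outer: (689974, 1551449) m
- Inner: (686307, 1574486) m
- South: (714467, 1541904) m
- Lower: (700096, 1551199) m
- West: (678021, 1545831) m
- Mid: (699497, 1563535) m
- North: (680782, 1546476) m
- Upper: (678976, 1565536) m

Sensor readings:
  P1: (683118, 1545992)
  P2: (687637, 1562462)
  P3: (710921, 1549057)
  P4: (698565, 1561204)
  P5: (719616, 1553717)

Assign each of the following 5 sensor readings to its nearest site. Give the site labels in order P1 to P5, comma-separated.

P1 → North (d²=5691152.00)
P2 → Upper (d²=84462397.00)
P3 → South (d²=63739525.00)
P4 → Mid (d²=6302185.00)
P5 → South (d²=166059170.00)

North, Upper, South, Mid, South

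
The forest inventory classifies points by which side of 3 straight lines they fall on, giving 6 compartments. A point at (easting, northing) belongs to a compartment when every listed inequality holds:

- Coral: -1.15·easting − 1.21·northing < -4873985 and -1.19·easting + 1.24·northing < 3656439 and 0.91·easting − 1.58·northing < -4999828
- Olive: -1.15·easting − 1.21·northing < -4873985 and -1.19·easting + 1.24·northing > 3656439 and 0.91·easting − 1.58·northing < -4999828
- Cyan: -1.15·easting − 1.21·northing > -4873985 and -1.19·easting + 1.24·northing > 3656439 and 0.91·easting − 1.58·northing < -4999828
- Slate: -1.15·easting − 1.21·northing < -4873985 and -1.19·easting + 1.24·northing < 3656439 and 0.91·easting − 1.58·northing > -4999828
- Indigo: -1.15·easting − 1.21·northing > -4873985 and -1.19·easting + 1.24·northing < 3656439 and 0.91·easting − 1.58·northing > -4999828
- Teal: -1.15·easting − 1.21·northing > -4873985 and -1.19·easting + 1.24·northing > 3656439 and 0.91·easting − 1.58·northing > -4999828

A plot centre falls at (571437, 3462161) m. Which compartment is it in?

Indigo

-1.15·571437 − 1.21·3462161 = -4846367.360, which is > -4873985
-1.19·571437 + 1.24·3462161 = 3613069.610, which is < 3656439
0.91·571437 − 1.58·3462161 = -4950206.710, which is > -4999828
This sign pattern matches Indigo.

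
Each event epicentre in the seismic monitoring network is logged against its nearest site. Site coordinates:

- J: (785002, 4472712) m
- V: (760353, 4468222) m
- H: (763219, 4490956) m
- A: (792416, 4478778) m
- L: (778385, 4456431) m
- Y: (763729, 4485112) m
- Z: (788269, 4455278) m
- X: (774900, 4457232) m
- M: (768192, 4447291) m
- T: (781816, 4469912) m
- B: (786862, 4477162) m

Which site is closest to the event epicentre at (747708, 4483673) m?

Squared distances to each site:
J: 1510985957.000; V: 398629426.000; H: 293633210.000; A: 2022766289.000; L: 1683204893.000; Y: 258743162.000; Z: 2451470746.000; X: 1438531345.000; M: 1743244180.000; T: 1352720785.000; B: 1575428837.000.
Minimum at Y.

Y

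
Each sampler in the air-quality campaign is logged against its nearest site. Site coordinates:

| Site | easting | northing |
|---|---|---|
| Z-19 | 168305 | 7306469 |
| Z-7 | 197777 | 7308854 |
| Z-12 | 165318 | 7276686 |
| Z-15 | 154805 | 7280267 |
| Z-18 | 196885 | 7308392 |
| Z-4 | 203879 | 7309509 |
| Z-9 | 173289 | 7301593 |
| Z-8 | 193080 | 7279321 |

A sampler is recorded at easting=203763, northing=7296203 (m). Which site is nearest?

Squared distances to each site:
Z-19: 1362660520.000; Z-7: 195879997.000; Z-12: 1858931314.000; Z-15: 2650841860.000; Z-18: 195878605.000; Z-4: 177063092.000; Z-9: 957716776.000; Z-8: 399128413.000.
Minimum at Z-4.

Z-4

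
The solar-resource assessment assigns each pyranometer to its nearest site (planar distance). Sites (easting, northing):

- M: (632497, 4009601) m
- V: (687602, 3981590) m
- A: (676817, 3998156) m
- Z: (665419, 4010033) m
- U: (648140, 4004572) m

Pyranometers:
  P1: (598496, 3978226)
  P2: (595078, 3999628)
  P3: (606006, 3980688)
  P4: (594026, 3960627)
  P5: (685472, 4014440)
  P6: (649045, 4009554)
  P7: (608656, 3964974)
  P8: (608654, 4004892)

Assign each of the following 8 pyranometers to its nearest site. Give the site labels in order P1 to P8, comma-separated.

P1 → M (d²=2140458626.00)
P2 → M (d²=1499642290.00)
P3 → M (d²=1537734650.00)
P4 → M (d²=3878470517.00)
P5 → A (d²=340077681.00)
P6 → U (d²=25639349.00)
P7 → M (d²=2559962410.00)
P8 → M (d²=590663330.00)

M, M, M, M, A, U, M, M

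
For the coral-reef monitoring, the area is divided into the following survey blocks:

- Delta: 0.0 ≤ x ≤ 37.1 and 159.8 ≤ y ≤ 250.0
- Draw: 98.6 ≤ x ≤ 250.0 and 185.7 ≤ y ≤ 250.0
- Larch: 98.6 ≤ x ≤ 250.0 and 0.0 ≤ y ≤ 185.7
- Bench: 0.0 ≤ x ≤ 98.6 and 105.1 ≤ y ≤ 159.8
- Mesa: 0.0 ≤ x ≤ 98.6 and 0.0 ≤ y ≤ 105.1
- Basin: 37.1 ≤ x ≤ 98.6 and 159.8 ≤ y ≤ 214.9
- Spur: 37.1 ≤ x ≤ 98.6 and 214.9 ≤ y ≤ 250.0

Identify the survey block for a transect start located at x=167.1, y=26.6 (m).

Larch

The point has x = 167.1 and y = 26.6.
Only Larch satisfies 98.6 ≤ x ≤ 250.0 and 0.0 ≤ y ≤ 185.7.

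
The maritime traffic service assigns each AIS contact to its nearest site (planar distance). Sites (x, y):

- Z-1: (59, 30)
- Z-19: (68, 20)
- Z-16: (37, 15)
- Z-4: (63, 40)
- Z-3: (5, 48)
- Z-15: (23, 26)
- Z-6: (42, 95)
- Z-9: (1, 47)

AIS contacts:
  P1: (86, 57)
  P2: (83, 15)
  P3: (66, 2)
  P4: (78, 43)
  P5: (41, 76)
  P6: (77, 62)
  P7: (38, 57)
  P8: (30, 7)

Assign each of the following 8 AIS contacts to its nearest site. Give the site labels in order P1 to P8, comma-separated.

Z-4, Z-19, Z-19, Z-4, Z-6, Z-4, Z-4, Z-16

P1 → Z-4 (d²=818.00)
P2 → Z-19 (d²=250.00)
P3 → Z-19 (d²=328.00)
P4 → Z-4 (d²=234.00)
P5 → Z-6 (d²=362.00)
P6 → Z-4 (d²=680.00)
P7 → Z-4 (d²=914.00)
P8 → Z-16 (d²=113.00)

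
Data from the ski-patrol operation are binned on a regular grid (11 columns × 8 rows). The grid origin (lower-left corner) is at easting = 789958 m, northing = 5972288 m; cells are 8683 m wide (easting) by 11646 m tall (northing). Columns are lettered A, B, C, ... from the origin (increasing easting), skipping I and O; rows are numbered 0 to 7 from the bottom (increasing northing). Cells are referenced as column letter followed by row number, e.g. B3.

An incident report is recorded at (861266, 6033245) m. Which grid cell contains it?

J5

Column index: ⌊(861266 − 789958) / 8683⌋ = ⌊8.212⌋ = 8 → column J
Row offset from origin: ⌊(6033245 − 5972288) / 11646⌋ = ⌊5.234⌋ = 5 → row 5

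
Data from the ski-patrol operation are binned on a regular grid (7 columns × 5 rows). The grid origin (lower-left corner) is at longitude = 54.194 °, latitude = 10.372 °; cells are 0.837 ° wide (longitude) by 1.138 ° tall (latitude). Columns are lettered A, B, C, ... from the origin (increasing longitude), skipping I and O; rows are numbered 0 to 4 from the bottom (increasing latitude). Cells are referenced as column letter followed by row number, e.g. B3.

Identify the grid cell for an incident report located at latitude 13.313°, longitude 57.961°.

Column index: ⌊(57.961 − 54.194) / 0.837⌋ = ⌊4.501⌋ = 4 → column E
Row offset from origin: ⌊(13.313 − 10.372) / 1.138⌋ = ⌊2.584⌋ = 2 → row 2

E2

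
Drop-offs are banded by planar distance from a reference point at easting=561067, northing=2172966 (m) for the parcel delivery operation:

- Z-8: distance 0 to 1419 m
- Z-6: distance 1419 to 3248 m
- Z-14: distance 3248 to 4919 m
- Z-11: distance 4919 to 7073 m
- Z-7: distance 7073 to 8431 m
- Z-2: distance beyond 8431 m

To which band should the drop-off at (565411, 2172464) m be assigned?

Distance = √((565411−561067)² + (2172464−2172966)²) = √(18870336.000 + 252004.000) = 4372.910 m.
3248 ≤ 4372.910 < 4919 → Z-14.

Z-14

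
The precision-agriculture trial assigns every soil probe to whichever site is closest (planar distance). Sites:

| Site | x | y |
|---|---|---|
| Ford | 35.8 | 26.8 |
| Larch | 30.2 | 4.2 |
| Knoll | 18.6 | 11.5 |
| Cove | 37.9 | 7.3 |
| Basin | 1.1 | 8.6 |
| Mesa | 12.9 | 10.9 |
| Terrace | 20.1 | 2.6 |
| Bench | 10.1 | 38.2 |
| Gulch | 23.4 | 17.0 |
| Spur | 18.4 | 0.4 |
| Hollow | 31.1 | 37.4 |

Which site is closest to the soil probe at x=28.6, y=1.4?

Squared distances to each site:
Ford: 697.000; Larch: 10.400; Knoll: 202.010; Cove: 121.300; Basin: 808.090; Mesa: 336.740; Terrace: 73.690; Bench: 1696.490; Gulch: 270.400; Spur: 105.040; Hollow: 1302.250.
Minimum at Larch.

Larch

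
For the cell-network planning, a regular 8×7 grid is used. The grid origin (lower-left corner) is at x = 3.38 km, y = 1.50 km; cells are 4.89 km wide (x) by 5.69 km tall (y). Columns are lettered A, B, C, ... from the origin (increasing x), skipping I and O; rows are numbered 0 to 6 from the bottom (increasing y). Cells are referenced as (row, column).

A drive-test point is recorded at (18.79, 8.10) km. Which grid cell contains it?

(1, D)

Column index: ⌊(18.79 − 3.38) / 4.89⌋ = ⌊3.151⌋ = 3 → column D
Row offset from origin: ⌊(8.10 − 1.50) / 5.69⌋ = ⌊1.160⌋ = 1 → row 1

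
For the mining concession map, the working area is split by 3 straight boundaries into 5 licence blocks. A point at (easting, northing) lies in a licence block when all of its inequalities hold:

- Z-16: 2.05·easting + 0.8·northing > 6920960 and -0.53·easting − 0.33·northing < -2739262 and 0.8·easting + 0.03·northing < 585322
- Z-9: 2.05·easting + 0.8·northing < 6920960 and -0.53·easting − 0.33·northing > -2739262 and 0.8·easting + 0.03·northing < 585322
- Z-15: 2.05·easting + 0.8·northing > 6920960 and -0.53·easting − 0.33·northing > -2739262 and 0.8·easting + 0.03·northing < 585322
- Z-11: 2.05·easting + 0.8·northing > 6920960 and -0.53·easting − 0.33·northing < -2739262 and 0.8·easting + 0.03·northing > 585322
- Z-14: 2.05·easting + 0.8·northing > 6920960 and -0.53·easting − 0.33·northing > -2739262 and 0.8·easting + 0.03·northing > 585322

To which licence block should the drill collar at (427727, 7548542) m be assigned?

Z-9

2.05·427727 + 0.8·7548542 = 6915673.950, which is < 6920960
-0.53·427727 − 0.33·7548542 = -2717714.170, which is > -2739262
0.8·427727 + 0.03·7548542 = 568637.860, which is < 585322
This sign pattern matches Z-9.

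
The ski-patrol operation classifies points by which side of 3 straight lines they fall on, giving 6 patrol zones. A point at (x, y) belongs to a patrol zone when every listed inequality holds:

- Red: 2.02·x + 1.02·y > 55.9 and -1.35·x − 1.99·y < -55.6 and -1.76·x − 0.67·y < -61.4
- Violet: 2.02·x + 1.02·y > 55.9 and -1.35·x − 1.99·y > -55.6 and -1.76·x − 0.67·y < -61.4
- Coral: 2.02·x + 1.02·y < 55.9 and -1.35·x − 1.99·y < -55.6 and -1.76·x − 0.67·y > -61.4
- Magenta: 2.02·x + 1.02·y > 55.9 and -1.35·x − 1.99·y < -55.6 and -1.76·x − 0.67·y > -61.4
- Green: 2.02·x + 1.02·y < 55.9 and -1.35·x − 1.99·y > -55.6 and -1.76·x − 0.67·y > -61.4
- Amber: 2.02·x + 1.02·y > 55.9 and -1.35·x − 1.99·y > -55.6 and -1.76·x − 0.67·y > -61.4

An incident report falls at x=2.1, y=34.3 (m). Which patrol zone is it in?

2.02·2.1 + 1.02·34.3 = 39.228, which is < 55.9
-1.35·2.1 − 1.99·34.3 = -71.092, which is < -55.6
-1.76·2.1 − 0.67·34.3 = -26.677, which is > -61.4
This sign pattern matches Coral.

Coral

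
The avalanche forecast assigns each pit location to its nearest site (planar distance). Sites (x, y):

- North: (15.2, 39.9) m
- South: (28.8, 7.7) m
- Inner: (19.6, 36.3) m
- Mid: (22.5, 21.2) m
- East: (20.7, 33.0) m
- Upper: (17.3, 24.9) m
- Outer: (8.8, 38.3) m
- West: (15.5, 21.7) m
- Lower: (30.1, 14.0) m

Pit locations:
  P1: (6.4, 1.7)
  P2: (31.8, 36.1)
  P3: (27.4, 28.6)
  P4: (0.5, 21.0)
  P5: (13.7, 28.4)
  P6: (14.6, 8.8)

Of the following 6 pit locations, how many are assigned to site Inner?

P1 → West
P2 → East
P3 → East
P4 → West
P5 → Upper
P6 → West
0 of the 6 go to Inner.

0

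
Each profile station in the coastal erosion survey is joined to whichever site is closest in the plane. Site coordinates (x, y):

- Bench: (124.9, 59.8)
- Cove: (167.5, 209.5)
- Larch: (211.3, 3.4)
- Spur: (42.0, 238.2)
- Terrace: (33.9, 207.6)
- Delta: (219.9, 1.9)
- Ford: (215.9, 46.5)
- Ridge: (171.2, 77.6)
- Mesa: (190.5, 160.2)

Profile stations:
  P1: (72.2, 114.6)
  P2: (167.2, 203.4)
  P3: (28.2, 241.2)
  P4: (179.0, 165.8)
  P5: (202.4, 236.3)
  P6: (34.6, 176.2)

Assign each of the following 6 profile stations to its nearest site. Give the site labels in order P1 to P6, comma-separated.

Bench, Cove, Spur, Mesa, Cove, Terrace

P1 → Bench (d²=5780.33)
P2 → Cove (d²=37.30)
P3 → Spur (d²=199.44)
P4 → Mesa (d²=163.61)
P5 → Cove (d²=1936.25)
P6 → Terrace (d²=986.45)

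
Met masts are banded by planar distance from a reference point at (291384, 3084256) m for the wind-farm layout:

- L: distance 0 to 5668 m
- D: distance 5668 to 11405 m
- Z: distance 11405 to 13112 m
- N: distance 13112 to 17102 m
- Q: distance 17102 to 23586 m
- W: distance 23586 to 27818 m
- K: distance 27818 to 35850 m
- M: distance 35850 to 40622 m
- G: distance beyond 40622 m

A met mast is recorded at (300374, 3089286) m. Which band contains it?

Distance = √((300374−291384)² + (3089286−3084256)²) = √(80820100.000 + 25300900.000) = 10301.505 m.
5668 ≤ 10301.505 < 11405 → D.

D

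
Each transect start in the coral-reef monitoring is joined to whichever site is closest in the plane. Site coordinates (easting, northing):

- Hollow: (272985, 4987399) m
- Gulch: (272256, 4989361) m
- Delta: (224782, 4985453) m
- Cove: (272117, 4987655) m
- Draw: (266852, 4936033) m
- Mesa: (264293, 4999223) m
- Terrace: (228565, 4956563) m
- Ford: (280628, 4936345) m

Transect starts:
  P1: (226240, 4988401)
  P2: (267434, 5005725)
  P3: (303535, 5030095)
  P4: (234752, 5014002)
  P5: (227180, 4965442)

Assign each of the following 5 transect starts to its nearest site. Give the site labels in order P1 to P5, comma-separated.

P1 → Delta (d²=10816468.00)
P2 → Mesa (d²=52141885.00)
P3 → Mesa (d²=2493014948.00)
P4 → Delta (d²=914446301.00)
P5 → Terrace (d²=80754866.00)

Delta, Mesa, Mesa, Delta, Terrace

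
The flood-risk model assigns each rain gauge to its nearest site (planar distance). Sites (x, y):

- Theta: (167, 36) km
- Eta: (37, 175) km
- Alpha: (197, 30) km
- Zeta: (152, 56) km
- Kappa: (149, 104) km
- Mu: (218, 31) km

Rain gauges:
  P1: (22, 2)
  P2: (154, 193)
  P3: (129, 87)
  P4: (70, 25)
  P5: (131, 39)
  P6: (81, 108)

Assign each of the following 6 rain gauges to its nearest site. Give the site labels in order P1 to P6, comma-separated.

Zeta, Kappa, Kappa, Zeta, Zeta, Kappa

P1 → Zeta (d²=19816.00)
P2 → Kappa (d²=7946.00)
P3 → Kappa (d²=689.00)
P4 → Zeta (d²=7685.00)
P5 → Zeta (d²=730.00)
P6 → Kappa (d²=4640.00)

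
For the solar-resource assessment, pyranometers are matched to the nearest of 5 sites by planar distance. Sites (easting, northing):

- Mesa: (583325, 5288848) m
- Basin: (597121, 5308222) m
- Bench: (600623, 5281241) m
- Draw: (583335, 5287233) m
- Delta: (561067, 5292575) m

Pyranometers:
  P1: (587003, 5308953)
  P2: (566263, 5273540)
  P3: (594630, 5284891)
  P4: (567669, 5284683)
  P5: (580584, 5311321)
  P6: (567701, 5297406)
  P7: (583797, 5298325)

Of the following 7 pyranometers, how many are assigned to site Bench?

P1 → Basin
P2 → Delta
P3 → Bench
P4 → Delta
P5 → Basin
P6 → Delta
P7 → Mesa
1 of the 7 goes to Bench.

1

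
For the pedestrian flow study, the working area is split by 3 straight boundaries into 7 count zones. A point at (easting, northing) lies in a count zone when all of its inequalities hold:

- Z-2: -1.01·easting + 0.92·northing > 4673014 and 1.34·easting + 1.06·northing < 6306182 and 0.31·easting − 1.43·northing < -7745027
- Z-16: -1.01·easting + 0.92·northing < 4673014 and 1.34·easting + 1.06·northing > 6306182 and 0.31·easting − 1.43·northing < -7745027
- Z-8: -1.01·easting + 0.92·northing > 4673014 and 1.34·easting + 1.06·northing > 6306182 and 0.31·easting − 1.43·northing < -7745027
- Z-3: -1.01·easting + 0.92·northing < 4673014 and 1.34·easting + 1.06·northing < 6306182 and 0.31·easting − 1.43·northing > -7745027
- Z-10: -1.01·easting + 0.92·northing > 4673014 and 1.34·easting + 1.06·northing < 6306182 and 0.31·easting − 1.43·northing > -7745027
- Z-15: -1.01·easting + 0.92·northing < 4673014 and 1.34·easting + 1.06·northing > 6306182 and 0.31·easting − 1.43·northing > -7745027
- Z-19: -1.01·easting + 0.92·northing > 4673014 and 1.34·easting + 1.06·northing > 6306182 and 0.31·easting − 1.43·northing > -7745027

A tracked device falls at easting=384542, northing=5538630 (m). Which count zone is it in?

Z-8

-1.01·384542 + 0.92·5538630 = 4707152.180, which is > 4673014
1.34·384542 + 1.06·5538630 = 6386234.080, which is > 6306182
0.31·384542 − 1.43·5538630 = -7801032.880, which is < -7745027
This sign pattern matches Z-8.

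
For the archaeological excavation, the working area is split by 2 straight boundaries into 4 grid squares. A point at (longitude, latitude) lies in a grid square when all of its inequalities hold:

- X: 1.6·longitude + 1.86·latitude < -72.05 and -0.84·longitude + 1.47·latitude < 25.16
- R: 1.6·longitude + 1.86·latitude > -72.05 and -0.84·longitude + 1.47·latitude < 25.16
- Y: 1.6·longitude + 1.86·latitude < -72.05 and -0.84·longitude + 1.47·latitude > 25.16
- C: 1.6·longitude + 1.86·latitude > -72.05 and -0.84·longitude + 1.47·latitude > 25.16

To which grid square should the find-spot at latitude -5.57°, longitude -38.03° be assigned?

R

1.6·-38.03 + 1.86·-5.57 = -71.208, which is > -72.05
-0.84·-38.03 + 1.47·-5.57 = 23.757, which is < 25.16
This sign pattern matches R.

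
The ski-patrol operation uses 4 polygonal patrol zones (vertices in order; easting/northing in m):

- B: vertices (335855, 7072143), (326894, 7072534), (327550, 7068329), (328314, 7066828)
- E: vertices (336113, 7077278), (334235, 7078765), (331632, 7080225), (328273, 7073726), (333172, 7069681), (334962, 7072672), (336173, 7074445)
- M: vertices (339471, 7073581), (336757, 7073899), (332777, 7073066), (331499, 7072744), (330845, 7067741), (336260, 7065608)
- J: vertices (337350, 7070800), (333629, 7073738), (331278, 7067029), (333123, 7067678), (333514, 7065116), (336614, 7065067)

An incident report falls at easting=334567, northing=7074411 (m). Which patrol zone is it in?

Cast a ray rightward from (334567, 7074411). For each polygon, the edges (by vertex number in listed order) whose endpoints lie on opposite sides of northing = 7074411, where each meets that height, and whether that is right or left of the point:
B: no edge straddles that height → 0 crossings.
E: 3–4 at easting≈328627.0 (left), 6–7 at easting≈336149.8 (right) → 1 crossing.
M: no edge straddles that height → 0 crossings.
J: no edge straddles that height → 0 crossings.
Only E has an odd count, so the point is inside E.

E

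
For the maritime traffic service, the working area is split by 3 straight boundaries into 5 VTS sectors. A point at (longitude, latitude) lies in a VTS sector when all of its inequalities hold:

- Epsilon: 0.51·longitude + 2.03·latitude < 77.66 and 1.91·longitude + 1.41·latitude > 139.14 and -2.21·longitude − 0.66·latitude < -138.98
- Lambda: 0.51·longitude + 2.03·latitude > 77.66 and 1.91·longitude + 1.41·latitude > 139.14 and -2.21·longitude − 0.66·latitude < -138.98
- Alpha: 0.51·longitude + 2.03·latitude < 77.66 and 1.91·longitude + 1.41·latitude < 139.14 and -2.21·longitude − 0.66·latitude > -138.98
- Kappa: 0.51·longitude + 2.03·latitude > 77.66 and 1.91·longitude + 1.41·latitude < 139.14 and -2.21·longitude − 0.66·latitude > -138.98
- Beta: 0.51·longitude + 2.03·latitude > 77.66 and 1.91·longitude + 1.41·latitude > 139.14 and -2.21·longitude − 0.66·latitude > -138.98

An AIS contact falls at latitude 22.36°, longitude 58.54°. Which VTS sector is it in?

Epsilon

0.51·58.54 + 2.03·22.36 = 75.246, which is < 77.66
1.91·58.54 + 1.41·22.36 = 143.339, which is > 139.14
-2.21·58.54 − 0.66·22.36 = -144.131, which is < -138.98
This sign pattern matches Epsilon.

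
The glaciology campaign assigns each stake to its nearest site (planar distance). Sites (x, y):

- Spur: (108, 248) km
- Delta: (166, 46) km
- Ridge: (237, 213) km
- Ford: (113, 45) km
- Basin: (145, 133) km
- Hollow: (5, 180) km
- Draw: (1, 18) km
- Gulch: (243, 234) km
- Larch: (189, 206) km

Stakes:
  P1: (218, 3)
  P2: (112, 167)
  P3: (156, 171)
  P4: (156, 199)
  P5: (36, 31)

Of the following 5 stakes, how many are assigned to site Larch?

P1 → Delta
P2 → Basin
P3 → Basin
P4 → Larch
P5 → Draw
1 of the 5 goes to Larch.

1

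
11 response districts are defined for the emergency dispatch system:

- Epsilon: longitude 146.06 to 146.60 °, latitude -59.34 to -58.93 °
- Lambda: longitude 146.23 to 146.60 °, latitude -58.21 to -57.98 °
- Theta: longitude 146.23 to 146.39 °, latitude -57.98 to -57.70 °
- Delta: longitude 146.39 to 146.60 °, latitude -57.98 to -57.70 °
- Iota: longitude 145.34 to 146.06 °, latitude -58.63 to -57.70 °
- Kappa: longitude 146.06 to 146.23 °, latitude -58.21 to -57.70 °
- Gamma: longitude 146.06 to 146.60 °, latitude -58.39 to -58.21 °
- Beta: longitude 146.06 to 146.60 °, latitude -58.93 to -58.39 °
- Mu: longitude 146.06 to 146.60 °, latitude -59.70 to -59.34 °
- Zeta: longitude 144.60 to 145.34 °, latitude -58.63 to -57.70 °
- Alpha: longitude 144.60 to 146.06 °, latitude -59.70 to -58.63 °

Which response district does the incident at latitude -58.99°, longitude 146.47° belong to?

The point has longitude = 146.47 and latitude = -58.99.
Only Epsilon satisfies 146.06 ≤ longitude ≤ 146.60 and -59.34 ≤ latitude ≤ -58.93.

Epsilon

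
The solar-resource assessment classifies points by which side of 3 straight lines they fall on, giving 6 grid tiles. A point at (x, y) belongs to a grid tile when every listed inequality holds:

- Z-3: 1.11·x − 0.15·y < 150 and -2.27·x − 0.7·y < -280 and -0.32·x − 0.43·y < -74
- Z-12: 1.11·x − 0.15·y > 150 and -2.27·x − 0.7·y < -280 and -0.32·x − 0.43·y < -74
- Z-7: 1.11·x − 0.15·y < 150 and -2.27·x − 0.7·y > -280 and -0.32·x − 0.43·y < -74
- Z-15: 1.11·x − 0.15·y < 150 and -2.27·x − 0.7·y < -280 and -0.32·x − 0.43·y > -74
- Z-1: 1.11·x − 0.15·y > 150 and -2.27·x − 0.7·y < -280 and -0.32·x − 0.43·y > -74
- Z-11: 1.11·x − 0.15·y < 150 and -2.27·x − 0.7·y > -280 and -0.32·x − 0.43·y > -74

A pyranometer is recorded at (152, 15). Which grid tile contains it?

Z-1

1.11·152 − 0.15·15 = 166.470, which is > 150
-2.27·152 − 0.7·15 = -355.540, which is < -280
-0.32·152 − 0.43·15 = -55.090, which is > -74
This sign pattern matches Z-1.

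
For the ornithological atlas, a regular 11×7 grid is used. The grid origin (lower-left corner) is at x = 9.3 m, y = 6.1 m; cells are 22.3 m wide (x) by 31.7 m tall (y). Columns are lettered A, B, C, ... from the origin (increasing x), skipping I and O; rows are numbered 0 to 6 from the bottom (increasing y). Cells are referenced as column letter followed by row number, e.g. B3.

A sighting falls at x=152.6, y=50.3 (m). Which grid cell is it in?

G1

Column index: ⌊(152.6 − 9.3) / 22.3⌋ = ⌊6.426⌋ = 6 → column G
Row offset from origin: ⌊(50.3 − 6.1) / 31.7⌋ = ⌊1.394⌋ = 1 → row 1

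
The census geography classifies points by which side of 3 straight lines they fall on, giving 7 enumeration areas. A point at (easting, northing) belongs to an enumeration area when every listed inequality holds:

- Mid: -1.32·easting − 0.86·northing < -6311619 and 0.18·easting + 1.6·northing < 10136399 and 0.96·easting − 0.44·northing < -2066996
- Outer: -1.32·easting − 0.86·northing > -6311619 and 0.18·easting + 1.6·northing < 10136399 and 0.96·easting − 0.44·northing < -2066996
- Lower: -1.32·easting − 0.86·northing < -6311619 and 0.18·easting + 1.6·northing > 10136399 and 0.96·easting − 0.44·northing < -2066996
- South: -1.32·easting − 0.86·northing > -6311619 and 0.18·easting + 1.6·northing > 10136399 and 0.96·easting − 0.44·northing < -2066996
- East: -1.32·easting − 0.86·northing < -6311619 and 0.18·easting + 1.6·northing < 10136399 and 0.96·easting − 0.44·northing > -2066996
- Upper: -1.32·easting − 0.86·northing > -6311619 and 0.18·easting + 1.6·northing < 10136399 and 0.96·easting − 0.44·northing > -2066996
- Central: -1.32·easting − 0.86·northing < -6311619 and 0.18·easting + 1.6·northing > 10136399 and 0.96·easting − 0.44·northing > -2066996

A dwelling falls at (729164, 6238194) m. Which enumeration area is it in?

East

-1.32·729164 − 0.86·6238194 = -6327343.320, which is < -6311619
0.18·729164 + 1.6·6238194 = 10112359.920, which is < 10136399
0.96·729164 − 0.44·6238194 = -2044807.920, which is > -2066996
This sign pattern matches East.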